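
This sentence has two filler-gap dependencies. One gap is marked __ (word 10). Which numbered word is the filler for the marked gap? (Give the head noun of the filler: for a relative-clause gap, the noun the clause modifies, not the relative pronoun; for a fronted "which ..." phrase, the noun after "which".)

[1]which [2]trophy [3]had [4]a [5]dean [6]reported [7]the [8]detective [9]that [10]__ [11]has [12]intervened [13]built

8

The marked gap is inside the relative clause, the subject of "intervened".
Its filler is the head noun "detective" (via "that"), at word 8.
(The other dependency links word 2 to a gap after word 13.)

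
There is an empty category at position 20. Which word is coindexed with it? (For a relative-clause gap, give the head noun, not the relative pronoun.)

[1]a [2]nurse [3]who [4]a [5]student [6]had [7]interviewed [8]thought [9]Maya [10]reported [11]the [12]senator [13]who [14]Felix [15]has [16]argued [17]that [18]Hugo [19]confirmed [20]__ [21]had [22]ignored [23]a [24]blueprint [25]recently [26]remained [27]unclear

The gap at 20 is the subject of "ignored", inside a relative clause.
The relative pronoun is "who" (word 13); it is bound by the head noun immediately before it.
Its filler is the head noun "senator", at word 12.

12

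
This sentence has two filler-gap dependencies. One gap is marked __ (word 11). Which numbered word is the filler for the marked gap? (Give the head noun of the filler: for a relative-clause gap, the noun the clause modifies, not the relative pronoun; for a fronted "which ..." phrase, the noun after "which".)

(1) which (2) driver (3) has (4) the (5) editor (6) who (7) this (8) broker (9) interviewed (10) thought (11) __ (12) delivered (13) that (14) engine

2

The marked gap is the subject of "delivered".
Its filler is the fronted wh-phrase "which driver", at word 2.
(The other dependency links word 5 to a gap after word 9.)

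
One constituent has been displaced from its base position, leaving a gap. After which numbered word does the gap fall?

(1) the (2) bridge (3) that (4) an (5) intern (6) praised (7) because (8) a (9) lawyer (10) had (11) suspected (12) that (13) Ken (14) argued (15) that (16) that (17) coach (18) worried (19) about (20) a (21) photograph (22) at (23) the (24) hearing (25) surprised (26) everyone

6

The displaced element is "the bridge" (word 2).
It functions as the direct object of "praised", so the gap sits immediately after word 6 ("praised").
Base order: An intern praised the bridge because a lawyer had suspected that Ken argued that that coach worried about a photograph at the hearing.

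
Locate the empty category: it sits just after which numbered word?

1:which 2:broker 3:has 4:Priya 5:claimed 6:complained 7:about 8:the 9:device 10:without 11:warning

The displaced element is "which broker" (word 2).
It is linked across 1 clause boundary (Ø).
It functions as the subject of "complained", so the gap sits immediately after word 5 ("claimed").
Base order: Priya has claimed which broker complained about the device without warning.

5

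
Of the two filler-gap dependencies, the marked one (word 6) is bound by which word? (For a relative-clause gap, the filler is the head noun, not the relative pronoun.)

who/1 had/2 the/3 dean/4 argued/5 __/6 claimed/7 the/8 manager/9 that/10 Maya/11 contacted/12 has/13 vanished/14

The marked gap is the subject of "claimed".
Its filler is the fronted wh-phrase "who", at word 1.
(The other dependency links word 9 to a gap after word 12.)

1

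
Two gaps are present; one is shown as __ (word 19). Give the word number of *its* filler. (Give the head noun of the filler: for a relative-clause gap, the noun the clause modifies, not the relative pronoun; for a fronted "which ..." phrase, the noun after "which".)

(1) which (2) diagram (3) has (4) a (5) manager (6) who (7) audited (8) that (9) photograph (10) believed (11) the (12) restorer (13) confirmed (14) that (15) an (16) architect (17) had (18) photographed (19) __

The marked gap is the direct object of "photographed".
Its filler is the fronted wh-phrase "which diagram", at word 2.
(The other dependency links word 5 to a gap after word 6.)

2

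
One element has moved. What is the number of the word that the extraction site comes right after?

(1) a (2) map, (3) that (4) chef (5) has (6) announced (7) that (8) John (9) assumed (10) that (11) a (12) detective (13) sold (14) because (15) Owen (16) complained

The displaced element is "a map" (word 2).
It is linked across 2 clause boundaries (that → that).
It functions as the direct object of "sold", so the gap sits immediately after word 13 ("sold").
Base order: That chef has announced that John assumed that a detective sold a map because Owen complained.

13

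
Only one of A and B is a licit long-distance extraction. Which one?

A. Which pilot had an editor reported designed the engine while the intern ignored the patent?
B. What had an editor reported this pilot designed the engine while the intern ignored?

A

In B, the wh-phrase is extracted from inside an adjunct island (introduced by "while"), which blocks movement.
In A, the extraction path crosses only that-complement boundaries, which are transparent.
So A is grammatical.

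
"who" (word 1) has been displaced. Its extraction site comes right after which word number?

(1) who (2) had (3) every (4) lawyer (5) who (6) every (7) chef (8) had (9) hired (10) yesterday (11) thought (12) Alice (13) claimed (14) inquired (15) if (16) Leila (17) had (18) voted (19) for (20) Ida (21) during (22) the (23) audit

The displaced element is "who" (word 1).
It is linked across 2 clause boundaries (Ø → Ø).
It functions as the subject of "inquired", so the gap sits immediately after word 13 ("claimed").
Base order: Every lawyer who every chef had hired yesterday had thought Alice claimed that who inquired if Leila had voted for Ida during the audit.

13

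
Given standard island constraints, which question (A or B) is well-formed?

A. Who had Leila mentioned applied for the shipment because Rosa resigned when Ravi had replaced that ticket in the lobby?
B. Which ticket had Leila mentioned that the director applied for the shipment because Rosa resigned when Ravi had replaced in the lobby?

A

In B, the wh-phrase is extracted from inside an adjunct island (introduced by "because"), which blocks movement.
In A, the extraction path crosses only that-complement boundaries, which are transparent.
So A is grammatical.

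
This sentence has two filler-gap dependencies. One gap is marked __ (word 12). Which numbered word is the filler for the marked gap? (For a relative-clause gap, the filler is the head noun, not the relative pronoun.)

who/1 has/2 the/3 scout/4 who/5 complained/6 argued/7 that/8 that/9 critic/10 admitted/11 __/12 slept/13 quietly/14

1

The marked gap is the subject of "slept".
Its filler is the fronted wh-phrase "who", at word 1.
(The other dependency links word 4 to a gap after word 5.)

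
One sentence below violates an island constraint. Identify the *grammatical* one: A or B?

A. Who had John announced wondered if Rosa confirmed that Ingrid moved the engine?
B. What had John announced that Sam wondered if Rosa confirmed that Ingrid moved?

A

In B, the wh-phrase is extracted from inside a wh-island (introduced by "if"), which blocks movement.
In A, the extraction path crosses only that-complement boundaries, which are transparent.
So A is grammatical.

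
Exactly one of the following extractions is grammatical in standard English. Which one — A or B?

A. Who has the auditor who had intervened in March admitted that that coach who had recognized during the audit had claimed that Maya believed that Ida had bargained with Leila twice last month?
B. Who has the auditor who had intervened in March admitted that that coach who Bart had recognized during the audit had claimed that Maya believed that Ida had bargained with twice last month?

B

In A, the wh-phrase is extracted from inside a complex-NP island (relative clause) (introduced by "who"), which blocks movement.
In B, the extraction path crosses only that-complement boundaries, which are transparent.
So B is grammatical.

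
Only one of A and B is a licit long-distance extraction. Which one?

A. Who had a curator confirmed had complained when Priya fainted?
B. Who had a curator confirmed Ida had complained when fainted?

A

In B, the wh-phrase is extracted from inside an adjunct island (introduced by "when"), which blocks movement.
In A, the extraction path crosses only that-complement boundaries, which are transparent.
So A is grammatical.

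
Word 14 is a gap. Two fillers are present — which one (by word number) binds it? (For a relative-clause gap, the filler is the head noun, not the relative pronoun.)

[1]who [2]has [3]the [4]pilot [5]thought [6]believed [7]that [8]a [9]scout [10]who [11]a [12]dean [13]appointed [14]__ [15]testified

9

The marked gap is inside the relative clause, the direct object of "appointed".
Its filler is the head noun "scout" (via "who"), at word 9.
(The other dependency links word 1 to a gap after word 5.)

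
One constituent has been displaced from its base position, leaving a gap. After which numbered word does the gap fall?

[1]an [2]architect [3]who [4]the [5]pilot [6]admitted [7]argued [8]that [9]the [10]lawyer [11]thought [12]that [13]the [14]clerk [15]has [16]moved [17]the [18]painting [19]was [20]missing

The displaced element is "an architect" (word 2).
It is linked across 1 clause boundary (Ø).
It functions as the subject of "argued", so the gap sits immediately after word 6 ("admitted").
Base order: The pilot admitted an architect argued that the lawyer thought that the clerk has moved the painting.

6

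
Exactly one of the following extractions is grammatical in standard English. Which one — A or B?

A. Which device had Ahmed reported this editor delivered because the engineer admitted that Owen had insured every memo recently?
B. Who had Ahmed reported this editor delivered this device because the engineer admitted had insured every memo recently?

A

In B, the wh-phrase is extracted from inside an adjunct island (introduced by "because"), which blocks movement.
In A, the extraction path crosses only that-complement boundaries, which are transparent.
So A is grammatical.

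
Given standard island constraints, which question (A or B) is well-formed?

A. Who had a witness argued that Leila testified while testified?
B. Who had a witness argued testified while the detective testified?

B

In A, the wh-phrase is extracted from inside an adjunct island (introduced by "while"), which blocks movement.
In B, the extraction path crosses only that-complement boundaries, which are transparent.
So B is grammatical.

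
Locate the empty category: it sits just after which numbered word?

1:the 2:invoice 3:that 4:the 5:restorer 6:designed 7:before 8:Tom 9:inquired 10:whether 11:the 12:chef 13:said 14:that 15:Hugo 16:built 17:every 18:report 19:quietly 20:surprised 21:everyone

The displaced element is "the invoice" (word 2).
It functions as the direct object of "designed", so the gap sits immediately after word 6 ("designed").
Base order: The restorer designed the invoice before Tom inquired whether the chef said that Hugo built every report quietly.

6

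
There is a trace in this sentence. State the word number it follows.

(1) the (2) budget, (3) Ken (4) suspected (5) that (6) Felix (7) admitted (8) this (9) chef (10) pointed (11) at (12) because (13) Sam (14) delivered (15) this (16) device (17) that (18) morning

11

The displaced element is "the budget" (word 2).
It is linked across 2 clause boundaries (that → Ø).
It functions as the object of the preposition "at" of "pointed", so the gap sits immediately after word 11 ("at").
Base order: Ken suspected that Felix admitted this chef pointed at the budget because Sam delivered this device that morning.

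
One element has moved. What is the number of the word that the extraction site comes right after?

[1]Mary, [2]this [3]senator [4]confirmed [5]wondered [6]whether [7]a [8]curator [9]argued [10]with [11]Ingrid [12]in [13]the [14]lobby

4

The displaced element is "Mary" (word 1).
It is linked across 1 clause boundary (Ø).
It functions as the subject of "wondered", so the gap sits immediately after word 4 ("confirmed").
Base order: This senator confirmed Mary wondered whether a curator argued with Ingrid in the lobby.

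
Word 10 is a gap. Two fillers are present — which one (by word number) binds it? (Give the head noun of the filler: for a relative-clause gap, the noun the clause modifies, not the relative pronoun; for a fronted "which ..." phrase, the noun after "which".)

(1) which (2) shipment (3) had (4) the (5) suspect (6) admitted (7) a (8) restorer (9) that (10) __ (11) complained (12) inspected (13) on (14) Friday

The marked gap is inside the relative clause, the subject of "complained".
Its filler is the head noun "restorer" (via "that"), at word 8.
(The other dependency links word 2 to a gap after word 12.)

8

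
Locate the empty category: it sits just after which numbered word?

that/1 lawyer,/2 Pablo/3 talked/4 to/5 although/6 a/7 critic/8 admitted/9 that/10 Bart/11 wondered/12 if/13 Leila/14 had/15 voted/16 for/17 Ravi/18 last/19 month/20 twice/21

The displaced element is "that lawyer" (word 2).
It functions as the object of the preposition "to" of "talked", so the gap sits immediately after word 5 ("to").
Base order: Pablo talked to that lawyer although a critic admitted that Bart wondered if Leila had voted for Ravi last month twice.

5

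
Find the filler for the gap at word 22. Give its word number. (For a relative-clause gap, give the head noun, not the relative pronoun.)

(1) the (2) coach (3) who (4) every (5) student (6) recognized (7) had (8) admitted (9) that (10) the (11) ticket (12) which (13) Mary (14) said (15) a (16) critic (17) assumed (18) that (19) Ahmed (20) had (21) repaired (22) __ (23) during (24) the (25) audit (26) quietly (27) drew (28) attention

The gap at 22 is the object of "repaired", inside a relative clause.
The relative pronoun is "which" (word 12); it is bound by the head noun immediately before it.
Its filler is the head noun "ticket", at word 11.

11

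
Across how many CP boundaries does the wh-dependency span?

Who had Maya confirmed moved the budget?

"who" is extracted from the subject of "moved".
Boundaries crossed, outermost first: [Ø] — 1 in total.

1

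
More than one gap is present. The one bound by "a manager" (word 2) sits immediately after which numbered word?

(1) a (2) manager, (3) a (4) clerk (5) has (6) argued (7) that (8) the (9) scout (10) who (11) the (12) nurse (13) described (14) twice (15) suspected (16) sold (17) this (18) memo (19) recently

The displaced element is "a manager" (word 2).
It is linked across 2 clause boundaries (that → Ø).
It functions as the subject of "sold", so the gap sits immediately after word 15 ("suspected").
Base order: A clerk has argued that the scout who the nurse described twice suspected that a manager sold this memo recently.

15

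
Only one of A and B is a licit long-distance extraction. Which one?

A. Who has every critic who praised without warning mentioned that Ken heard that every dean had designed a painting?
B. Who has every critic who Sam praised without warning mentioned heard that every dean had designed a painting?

B

In A, the wh-phrase is extracted from inside a complex-NP island (relative clause) (introduced by "who"), which blocks movement.
In B, the extraction path crosses only that-complement boundaries, which are transparent.
So B is grammatical.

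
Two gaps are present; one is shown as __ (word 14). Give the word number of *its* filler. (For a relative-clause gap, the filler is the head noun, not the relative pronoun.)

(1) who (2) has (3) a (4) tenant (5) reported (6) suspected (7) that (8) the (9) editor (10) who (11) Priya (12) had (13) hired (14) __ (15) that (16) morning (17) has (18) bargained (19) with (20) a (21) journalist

9

The marked gap is inside the relative clause, the direct object of "hired".
Its filler is the head noun "editor" (via "who"), at word 9.
(The other dependency links word 1 to a gap after word 5.)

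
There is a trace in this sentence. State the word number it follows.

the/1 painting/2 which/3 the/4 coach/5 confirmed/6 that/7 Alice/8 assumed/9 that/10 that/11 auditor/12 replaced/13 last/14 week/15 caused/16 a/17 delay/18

13

The displaced element is "the painting" (word 2).
It is linked across 2 clause boundaries (that → that).
It functions as the direct object of "replaced", so the gap sits immediately after word 13 ("replaced").
Base order: The coach confirmed that Alice assumed that that auditor replaced the painting last week.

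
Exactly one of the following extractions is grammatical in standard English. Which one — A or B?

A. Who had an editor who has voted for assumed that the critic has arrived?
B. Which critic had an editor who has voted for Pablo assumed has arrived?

In A, the wh-phrase is extracted from inside a complex-NP island (relative clause) (introduced by "who"), which blocks movement.
In B, the extraction path crosses only that-complement boundaries, which are transparent.
So B is grammatical.

B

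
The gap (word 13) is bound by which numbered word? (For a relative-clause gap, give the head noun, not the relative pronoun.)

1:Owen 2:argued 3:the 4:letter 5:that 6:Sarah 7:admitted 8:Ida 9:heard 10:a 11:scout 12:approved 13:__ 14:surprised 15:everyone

The gap at 13 is the object of "approved", inside a relative clause.
The relative pronoun is "that" (word 5); it is bound by the head noun immediately before it.
Its filler is the head noun "letter", at word 4.

4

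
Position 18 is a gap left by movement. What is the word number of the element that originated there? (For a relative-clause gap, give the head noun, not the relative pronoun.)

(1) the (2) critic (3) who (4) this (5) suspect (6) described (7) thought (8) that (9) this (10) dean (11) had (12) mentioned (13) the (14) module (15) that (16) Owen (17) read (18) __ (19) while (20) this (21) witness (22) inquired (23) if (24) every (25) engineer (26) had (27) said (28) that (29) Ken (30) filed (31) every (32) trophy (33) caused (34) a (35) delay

14

The gap at 18 is the object of "read", inside a relative clause.
The relative pronoun is "that" (word 15); it is bound by the head noun immediately before it.
Its filler is the head noun "module", at word 14.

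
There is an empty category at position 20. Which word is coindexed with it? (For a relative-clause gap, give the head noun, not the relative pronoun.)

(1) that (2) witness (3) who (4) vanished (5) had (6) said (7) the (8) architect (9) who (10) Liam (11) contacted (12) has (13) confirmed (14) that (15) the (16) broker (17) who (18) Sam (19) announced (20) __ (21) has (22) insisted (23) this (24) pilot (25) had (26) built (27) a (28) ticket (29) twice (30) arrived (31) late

The gap at 20 is the subject of "insisted", inside a relative clause.
The relative pronoun is "who" (word 17); it is bound by the head noun immediately before it.
Its filler is the head noun "broker", at word 16.

16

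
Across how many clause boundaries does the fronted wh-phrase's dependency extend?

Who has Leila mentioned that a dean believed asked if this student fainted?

"who" is extracted from the subject of "asked".
Boundaries crossed, outermost first: [that], [Ø] — 2 in total.

2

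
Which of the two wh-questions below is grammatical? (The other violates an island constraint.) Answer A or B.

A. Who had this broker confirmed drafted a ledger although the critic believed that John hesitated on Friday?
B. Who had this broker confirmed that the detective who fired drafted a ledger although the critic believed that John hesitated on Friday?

A

In B, the wh-phrase is extracted from inside a complex-NP island (relative clause) (introduced by "who"), which blocks movement.
In A, the extraction path crosses only that-complement boundaries, which are transparent.
So A is grammatical.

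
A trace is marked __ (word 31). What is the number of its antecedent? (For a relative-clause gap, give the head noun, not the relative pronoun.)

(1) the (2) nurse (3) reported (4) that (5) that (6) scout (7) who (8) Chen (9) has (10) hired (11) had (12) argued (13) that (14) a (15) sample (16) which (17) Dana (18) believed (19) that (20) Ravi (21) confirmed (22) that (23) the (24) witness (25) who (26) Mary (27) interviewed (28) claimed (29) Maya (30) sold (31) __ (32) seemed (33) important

The gap at 31 is the object of "sold", inside a relative clause.
The relative pronoun is "which" (word 16); it is bound by the head noun immediately before it.
Its filler is the head noun "sample", at word 15.

15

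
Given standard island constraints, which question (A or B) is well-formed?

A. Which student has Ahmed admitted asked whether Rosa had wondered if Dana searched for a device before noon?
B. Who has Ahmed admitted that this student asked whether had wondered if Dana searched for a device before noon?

In B, the wh-phrase is extracted from inside a wh-island (introduced by "whether"), which blocks movement.
In A, the extraction path crosses only that-complement boundaries, which are transparent.
So A is grammatical.

A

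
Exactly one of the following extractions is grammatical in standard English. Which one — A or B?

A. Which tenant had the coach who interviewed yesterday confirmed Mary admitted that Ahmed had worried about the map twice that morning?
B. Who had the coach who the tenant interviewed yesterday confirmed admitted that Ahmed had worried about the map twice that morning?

B

In A, the wh-phrase is extracted from inside a complex-NP island (relative clause) (introduced by "who"), which blocks movement.
In B, the extraction path crosses only that-complement boundaries, which are transparent.
So B is grammatical.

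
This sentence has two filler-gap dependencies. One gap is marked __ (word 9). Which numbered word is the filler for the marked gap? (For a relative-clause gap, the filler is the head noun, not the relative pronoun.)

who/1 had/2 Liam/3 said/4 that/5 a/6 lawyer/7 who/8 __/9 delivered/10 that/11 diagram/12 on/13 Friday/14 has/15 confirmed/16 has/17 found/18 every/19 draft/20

7

The marked gap is inside the relative clause, the subject of "delivered".
Its filler is the head noun "lawyer" (via "who"), at word 7.
(The other dependency links word 1 to a gap after word 16.)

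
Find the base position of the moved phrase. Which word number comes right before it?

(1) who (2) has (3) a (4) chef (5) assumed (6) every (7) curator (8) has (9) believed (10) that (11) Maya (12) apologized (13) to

13

The displaced element is "who" (word 1).
It is linked across 2 clause boundaries (Ø → that).
It functions as the object of the preposition "to" of "apologized", so the gap sits immediately after word 13 ("to").
Base order: A chef has assumed every curator has believed that Maya apologized to who.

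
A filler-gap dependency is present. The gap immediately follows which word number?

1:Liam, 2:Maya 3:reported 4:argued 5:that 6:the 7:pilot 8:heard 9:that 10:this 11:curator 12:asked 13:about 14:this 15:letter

The displaced element is "Liam" (word 1).
It is linked across 1 clause boundary (Ø).
It functions as the subject of "argued", so the gap sits immediately after word 3 ("reported").
Base order: Maya reported that Liam argued that the pilot heard that this curator asked about this letter.

3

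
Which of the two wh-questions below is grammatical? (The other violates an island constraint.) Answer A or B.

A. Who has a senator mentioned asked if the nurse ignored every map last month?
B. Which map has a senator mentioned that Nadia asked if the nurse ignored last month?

In B, the wh-phrase is extracted from inside a wh-island (introduced by "if"), which blocks movement.
In A, the extraction path crosses only that-complement boundaries, which are transparent.
So A is grammatical.

A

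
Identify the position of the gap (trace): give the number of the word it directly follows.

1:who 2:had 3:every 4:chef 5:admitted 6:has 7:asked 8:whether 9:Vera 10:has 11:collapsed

5

The displaced element is "who" (word 1).
It is linked across 1 clause boundary (Ø).
It functions as the subject of "asked", so the gap sits immediately after word 5 ("admitted").
Base order: Every chef had admitted who has asked whether Vera has collapsed.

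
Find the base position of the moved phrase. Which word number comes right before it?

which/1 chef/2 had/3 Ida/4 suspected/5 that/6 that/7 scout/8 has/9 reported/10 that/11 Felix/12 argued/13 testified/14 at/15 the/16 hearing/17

13

The displaced element is "which chef" (word 2).
It is linked across 3 clause boundaries (that → that → Ø).
It functions as the subject of "testified", so the gap sits immediately after word 13 ("argued").
Base order: Ida had suspected that that scout has reported that Felix argued that which chef testified at the hearing.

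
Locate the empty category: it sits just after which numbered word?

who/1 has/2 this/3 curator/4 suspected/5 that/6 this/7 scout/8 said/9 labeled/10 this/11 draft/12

9

The displaced element is "who" (word 1).
It is linked across 2 clause boundaries (that → Ø).
It functions as the subject of "labeled", so the gap sits immediately after word 9 ("said").
Base order: This curator has suspected that this scout said that who labeled this draft.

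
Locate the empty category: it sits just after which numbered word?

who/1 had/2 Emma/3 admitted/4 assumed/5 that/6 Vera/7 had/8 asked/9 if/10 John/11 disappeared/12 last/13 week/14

4

The displaced element is "who" (word 1).
It is linked across 1 clause boundary (Ø).
It functions as the subject of "assumed", so the gap sits immediately after word 4 ("admitted").
Base order: Emma had admitted that who assumed that Vera had asked if John disappeared last week.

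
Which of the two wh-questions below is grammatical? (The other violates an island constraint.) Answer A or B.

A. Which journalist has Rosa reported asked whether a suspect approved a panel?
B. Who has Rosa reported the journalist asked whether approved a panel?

A

In B, the wh-phrase is extracted from inside a wh-island (introduced by "whether"), which blocks movement.
In A, the extraction path crosses only that-complement boundaries, which are transparent.
So A is grammatical.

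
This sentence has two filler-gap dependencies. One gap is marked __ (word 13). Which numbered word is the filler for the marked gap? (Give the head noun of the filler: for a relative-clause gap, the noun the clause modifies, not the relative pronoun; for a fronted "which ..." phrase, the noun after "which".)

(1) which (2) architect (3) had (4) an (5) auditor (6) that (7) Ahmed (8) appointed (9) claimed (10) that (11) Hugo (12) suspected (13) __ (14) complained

2

The marked gap is the subject of "complained".
Its filler is the fronted wh-phrase "which architect", at word 2.
(The other dependency links word 5 to a gap after word 8.)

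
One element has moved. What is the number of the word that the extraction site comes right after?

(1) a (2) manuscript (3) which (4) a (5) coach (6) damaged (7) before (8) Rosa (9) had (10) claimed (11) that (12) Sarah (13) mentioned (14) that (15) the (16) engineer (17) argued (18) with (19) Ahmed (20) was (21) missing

6

The displaced element is "a manuscript" (word 2).
It functions as the direct object of "damaged", so the gap sits immediately after word 6 ("damaged").
Base order: A coach damaged a manuscript before Rosa had claimed that Sarah mentioned that the engineer argued with Ahmed.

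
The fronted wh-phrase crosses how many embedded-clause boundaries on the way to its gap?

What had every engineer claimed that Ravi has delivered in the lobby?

"what" is extracted from the object of "delivered".
Boundaries crossed, outermost first: [that] — 1 in total.

1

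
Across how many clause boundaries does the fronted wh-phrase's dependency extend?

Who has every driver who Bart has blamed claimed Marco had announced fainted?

"who" is extracted from the subject of "fainted".
Boundaries crossed, outermost first: [Ø], [Ø] — 2 in total.

2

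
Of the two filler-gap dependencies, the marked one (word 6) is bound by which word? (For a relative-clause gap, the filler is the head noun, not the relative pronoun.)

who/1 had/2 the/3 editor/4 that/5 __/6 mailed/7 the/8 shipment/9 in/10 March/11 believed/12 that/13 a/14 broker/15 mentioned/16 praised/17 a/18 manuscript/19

The marked gap is inside the relative clause, the subject of "mailed".
Its filler is the head noun "editor" (via "that"), at word 4.
(The other dependency links word 1 to a gap after word 16.)

4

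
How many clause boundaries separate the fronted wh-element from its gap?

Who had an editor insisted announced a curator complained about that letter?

"who" is extracted from the subject of "announced".
Boundaries crossed, outermost first: [Ø] — 1 in total.

1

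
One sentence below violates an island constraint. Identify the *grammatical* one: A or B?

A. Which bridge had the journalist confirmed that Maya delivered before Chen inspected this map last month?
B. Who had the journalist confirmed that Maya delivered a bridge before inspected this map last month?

A

In B, the wh-phrase is extracted from inside an adjunct island (introduced by "before"), which blocks movement.
In A, the extraction path crosses only that-complement boundaries, which are transparent.
So A is grammatical.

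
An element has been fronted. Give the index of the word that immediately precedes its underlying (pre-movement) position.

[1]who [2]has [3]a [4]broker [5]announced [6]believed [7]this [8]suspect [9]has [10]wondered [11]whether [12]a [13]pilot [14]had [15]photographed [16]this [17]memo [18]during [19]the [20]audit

The displaced element is "who" (word 1).
It is linked across 1 clause boundary (Ø).
It functions as the subject of "believed", so the gap sits immediately after word 5 ("announced").
Base order: A broker has announced that who believed this suspect has wondered whether a pilot had photographed this memo during the audit.

5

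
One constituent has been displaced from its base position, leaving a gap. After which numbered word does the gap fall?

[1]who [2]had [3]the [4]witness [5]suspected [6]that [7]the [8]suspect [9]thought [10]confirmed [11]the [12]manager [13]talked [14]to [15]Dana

9

The displaced element is "who" (word 1).
It is linked across 2 clause boundaries (that → Ø).
It functions as the subject of "confirmed", so the gap sits immediately after word 9 ("thought").
Base order: The witness had suspected that the suspect thought that who confirmed the manager talked to Dana.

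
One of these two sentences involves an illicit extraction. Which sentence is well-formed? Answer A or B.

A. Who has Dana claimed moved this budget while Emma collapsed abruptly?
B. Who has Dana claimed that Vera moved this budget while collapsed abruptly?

In B, the wh-phrase is extracted from inside an adjunct island (introduced by "while"), which blocks movement.
In A, the extraction path crosses only that-complement boundaries, which are transparent.
So A is grammatical.

A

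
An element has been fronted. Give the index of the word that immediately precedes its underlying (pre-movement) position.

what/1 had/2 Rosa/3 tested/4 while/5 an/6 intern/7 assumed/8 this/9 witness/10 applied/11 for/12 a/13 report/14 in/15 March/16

The displaced element is "what" (word 1).
It functions as the direct object of "tested", so the gap sits immediately after word 4 ("tested").
Base order: Rosa had tested what while an intern assumed this witness applied for a report in March.

4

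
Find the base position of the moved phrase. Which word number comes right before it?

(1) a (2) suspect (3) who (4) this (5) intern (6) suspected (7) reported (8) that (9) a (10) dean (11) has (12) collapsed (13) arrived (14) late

6

The displaced element is "a suspect" (word 2).
It is linked across 1 clause boundary (Ø).
It functions as the subject of "reported", so the gap sits immediately after word 6 ("suspected").
Base order: This intern suspected that a suspect reported that a dean has collapsed.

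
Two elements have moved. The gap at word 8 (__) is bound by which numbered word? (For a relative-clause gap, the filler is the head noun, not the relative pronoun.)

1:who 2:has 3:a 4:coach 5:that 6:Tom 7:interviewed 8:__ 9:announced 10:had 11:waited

The marked gap is inside the relative clause, the direct object of "interviewed".
Its filler is the head noun "coach" (via "that"), at word 4.
(The other dependency links word 1 to a gap after word 9.)

4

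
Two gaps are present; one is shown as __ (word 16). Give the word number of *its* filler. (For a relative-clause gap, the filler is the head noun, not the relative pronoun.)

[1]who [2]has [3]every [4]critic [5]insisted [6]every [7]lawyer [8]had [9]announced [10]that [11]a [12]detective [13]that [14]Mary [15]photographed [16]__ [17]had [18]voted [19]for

The marked gap is inside the relative clause, the direct object of "photographed".
Its filler is the head noun "detective" (via "that"), at word 12.
(The other dependency links word 1 to a gap after word 19.)

12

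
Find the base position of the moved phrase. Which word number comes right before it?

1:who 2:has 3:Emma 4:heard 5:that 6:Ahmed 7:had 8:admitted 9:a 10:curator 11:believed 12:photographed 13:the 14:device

11

The displaced element is "who" (word 1).
It is linked across 3 clause boundaries (that → Ø → Ø).
It functions as the subject of "photographed", so the gap sits immediately after word 11 ("believed").
Base order: Emma has heard that Ahmed had admitted a curator believed that who photographed the device.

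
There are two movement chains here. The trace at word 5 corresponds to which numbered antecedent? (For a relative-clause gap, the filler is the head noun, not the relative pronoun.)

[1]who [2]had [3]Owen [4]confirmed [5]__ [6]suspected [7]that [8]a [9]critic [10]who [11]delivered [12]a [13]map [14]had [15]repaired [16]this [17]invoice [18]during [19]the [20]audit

1

The marked gap is the subject of "suspected".
Its filler is the fronted wh-phrase "who", at word 1.
(The other dependency links word 9 to a gap after word 10.)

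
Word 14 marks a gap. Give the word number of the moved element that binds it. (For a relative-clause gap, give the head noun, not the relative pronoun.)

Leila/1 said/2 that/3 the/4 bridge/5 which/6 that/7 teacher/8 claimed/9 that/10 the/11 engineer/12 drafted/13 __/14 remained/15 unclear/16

5

The gap at 14 is the object of "drafted", inside a relative clause.
The relative pronoun is "which" (word 6); it is bound by the head noun immediately before it.
Its filler is the head noun "bridge", at word 5.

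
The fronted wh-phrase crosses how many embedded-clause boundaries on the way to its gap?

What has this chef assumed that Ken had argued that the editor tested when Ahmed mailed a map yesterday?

"what" is extracted from the object of "tested".
Boundaries crossed, outermost first: [that], [that] — 2 in total.

2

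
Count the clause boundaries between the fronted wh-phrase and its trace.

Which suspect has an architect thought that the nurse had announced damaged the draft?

"which suspect" is extracted from the subject of "damaged".
Boundaries crossed, outermost first: [that], [Ø] — 2 in total.

2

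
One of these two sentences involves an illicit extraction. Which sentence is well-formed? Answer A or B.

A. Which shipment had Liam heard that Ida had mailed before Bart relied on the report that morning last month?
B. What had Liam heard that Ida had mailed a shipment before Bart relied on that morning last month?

A

In B, the wh-phrase is extracted from inside an adjunct island (introduced by "before"), which blocks movement.
In A, the extraction path crosses only that-complement boundaries, which are transparent.
So A is grammatical.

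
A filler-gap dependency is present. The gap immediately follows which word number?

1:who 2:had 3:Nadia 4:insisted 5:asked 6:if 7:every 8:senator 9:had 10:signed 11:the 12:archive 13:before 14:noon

4

The displaced element is "who" (word 1).
It is linked across 1 clause boundary (Ø).
It functions as the subject of "asked", so the gap sits immediately after word 4 ("insisted").
Base order: Nadia had insisted that who asked if every senator had signed the archive before noon.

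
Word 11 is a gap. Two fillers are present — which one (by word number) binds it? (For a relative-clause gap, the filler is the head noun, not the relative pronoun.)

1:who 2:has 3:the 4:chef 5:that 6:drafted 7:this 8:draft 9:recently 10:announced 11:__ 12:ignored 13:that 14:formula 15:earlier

1

The marked gap is the subject of "ignored".
Its filler is the fronted wh-phrase "who", at word 1.
(The other dependency links word 4 to a gap after word 5.)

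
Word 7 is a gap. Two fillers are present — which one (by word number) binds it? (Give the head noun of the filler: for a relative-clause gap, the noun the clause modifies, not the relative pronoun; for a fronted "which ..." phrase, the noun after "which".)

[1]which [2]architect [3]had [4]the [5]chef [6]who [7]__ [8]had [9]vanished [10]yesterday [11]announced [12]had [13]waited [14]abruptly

The marked gap is inside the relative clause, the subject of "vanished".
Its filler is the head noun "chef" (via "who"), at word 5.
(The other dependency links word 2 to a gap after word 11.)

5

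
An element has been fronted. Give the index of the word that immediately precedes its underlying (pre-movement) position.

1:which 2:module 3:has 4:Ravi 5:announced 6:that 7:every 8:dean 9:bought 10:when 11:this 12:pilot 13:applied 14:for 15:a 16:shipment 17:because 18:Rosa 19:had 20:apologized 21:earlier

9

The displaced element is "which module" (word 2).
It is linked across 1 clause boundary (that).
It functions as the direct object of "bought", so the gap sits immediately after word 9 ("bought").
Base order: Ravi has announced that every dean bought which module when this pilot applied for a shipment because Rosa had apologized earlier.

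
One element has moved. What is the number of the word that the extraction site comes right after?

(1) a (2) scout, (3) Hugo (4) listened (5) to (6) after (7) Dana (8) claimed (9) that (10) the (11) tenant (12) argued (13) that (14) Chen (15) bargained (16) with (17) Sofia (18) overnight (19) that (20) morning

The displaced element is "a scout" (word 2).
It functions as the object of the preposition "to" of "listened", so the gap sits immediately after word 5 ("to").
Base order: Hugo listened to a scout after Dana claimed that the tenant argued that Chen bargained with Sofia overnight that morning.

5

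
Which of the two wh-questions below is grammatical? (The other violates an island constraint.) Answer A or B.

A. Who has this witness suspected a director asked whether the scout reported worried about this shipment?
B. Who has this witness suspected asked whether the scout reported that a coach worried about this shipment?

B

In A, the wh-phrase is extracted from inside a wh-island (introduced by "whether"), which blocks movement.
In B, the extraction path crosses only that-complement boundaries, which are transparent.
So B is grammatical.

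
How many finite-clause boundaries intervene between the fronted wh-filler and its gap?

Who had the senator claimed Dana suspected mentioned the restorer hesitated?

2

"who" is extracted from the subject of "mentioned".
Boundaries crossed, outermost first: [Ø], [Ø] — 2 in total.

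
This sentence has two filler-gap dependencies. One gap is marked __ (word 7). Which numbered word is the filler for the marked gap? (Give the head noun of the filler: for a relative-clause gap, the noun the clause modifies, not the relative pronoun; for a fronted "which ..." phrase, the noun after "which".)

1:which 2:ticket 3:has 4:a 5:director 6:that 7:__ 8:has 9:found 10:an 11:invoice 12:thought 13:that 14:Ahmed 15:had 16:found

The marked gap is inside the relative clause, the subject of "found".
Its filler is the head noun "director" (via "that"), at word 5.
(The other dependency links word 2 to a gap after word 16.)

5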